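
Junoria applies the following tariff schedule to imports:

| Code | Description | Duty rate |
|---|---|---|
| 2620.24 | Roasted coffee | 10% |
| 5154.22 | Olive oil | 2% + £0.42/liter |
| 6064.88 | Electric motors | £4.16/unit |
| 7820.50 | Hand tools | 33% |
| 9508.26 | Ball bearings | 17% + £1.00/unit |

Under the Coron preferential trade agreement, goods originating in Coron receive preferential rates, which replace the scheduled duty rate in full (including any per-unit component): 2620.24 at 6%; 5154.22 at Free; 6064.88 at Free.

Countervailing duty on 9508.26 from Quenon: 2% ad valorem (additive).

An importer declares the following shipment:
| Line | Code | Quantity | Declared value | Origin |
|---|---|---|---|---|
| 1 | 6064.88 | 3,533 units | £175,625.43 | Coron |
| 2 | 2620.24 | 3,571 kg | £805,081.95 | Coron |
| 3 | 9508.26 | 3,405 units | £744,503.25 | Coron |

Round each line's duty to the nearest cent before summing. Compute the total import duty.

Line 1 (6064.88, Coron, 3,533 units, £175,625.43):
Base rate for 6064.88 is £4.16/unit.
Origin Coron qualifies under the Junoria–Coron agreement and 6064.88 is covered: preferential rate Free applies instead.
Duty = £175,625.43 × 0% = £0.00.
Line 2 (2620.24, Coron, 3,571 kg, £805,081.95):
Base rate for 2620.24 is 10%.
Origin Coron qualifies under the Junoria–Coron agreement and 2620.24 is covered: preferential rate 6% applies instead.
Duty = £805,081.95 × 6% = £48,304.92.
Line 3 (9508.26, Coron, 3,405 units, £744,503.25):
Base rate for 9508.26 is 17% + £1.00/unit.
Origin Coron is the FTA partner but 9508.26 is not on the preference list; base rate stands.
The additional-duty order on 9508.26 targets Quenon, not Coron; it does not apply.
Duty = £744,503.25 × 17% + 3,405 × £1.00 = £129,970.55.
Total = £0.00 + £48,304.92 + £129,970.55 = £178,275.47.

£178,275.47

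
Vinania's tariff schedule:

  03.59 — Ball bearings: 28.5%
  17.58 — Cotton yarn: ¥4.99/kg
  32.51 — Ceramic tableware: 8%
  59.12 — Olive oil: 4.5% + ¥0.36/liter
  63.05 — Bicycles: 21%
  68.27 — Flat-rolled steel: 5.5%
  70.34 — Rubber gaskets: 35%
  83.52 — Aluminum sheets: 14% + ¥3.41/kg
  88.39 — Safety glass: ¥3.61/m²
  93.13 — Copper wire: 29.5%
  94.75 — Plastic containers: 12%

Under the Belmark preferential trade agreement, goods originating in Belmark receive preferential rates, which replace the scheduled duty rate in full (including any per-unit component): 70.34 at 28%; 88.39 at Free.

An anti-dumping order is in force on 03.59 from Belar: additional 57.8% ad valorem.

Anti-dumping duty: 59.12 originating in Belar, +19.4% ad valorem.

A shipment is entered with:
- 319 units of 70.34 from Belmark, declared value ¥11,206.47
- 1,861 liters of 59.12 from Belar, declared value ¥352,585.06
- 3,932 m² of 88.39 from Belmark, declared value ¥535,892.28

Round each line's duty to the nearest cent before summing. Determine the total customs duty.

Line 1 (70.34, Belmark, 319 units, ¥11,206.47):
Base rate for 70.34 is 35%.
Origin Belmark qualifies under the Vinania–Belmark agreement and 70.34 is covered: preferential rate 28% applies instead.
Duty = ¥11,206.47 × 28% = ¥3,137.81.
Line 2 (59.12, Belar, 1,861 liters, ¥352,585.06):
Base rate for 59.12 is 4.5% + ¥0.36/liter.
Additional duty on 59.12 from Belar: +19.4%. Applied ad valorem rate: 4.5% + 19.4% = 23.9%.
Duty = ¥352,585.06 × 23.9% + 1,861 × ¥0.36 = ¥84,937.79.
Line 3 (88.39, Belmark, 3,932 m², ¥535,892.28):
Base rate for 88.39 is ¥3.61/m².
Origin Belmark qualifies under the Vinania–Belmark agreement and 88.39 is covered: preferential rate Free applies instead.
Duty = ¥535,892.28 × 0% = ¥0.00.
Total = ¥3,137.81 + ¥84,937.79 + ¥0.00 = ¥88,075.60.

¥88,075.60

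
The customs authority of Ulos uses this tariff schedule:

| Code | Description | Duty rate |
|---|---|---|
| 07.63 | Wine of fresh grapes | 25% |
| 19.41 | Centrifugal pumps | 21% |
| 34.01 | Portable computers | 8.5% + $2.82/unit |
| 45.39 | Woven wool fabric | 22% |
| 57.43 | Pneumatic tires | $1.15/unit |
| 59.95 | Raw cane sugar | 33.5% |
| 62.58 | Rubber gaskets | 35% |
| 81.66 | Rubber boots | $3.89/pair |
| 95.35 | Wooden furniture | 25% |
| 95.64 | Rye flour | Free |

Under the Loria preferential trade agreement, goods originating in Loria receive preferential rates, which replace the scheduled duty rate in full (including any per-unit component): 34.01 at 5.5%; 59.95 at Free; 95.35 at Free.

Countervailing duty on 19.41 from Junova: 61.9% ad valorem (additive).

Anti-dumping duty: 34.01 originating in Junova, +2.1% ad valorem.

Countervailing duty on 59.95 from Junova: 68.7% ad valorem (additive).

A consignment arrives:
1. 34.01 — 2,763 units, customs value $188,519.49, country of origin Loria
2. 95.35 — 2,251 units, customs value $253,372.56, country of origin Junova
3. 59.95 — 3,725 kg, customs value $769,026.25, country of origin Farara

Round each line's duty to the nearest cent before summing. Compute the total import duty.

Line 1 (34.01, Loria, 2,763 units, $188,519.49):
Base rate for 34.01 is 8.5% + $2.82/unit.
Origin Loria qualifies under the Ulos–Loria agreement and 34.01 is covered: preferential rate 5.5% applies instead.
The additional-duty order on 34.01 targets Junova, not Loria; it does not apply.
Duty = $188,519.49 × 5.5% = $10,368.57.
Line 2 (95.35, Junova, 2,251 units, $253,372.56):
Base rate for 95.35 is 25%.
95.35 has an FTA preferential rate, but origin Junova is not Loria; base rate stands.
Duty = $253,372.56 × 25% = $63,343.14.
Line 3 (59.95, Farara, 3,725 kg, $769,026.25):
Base rate for 59.95 is 33.5%.
59.95 has an FTA preferential rate, but origin Farara is not Loria; base rate stands.
The additional-duty order on 59.95 targets Junova, not Farara; it does not apply.
Duty = $769,026.25 × 33.5% = $257,623.79.
Total = $10,368.57 + $63,343.14 + $257,623.79 = $331,335.50.

$331,335.50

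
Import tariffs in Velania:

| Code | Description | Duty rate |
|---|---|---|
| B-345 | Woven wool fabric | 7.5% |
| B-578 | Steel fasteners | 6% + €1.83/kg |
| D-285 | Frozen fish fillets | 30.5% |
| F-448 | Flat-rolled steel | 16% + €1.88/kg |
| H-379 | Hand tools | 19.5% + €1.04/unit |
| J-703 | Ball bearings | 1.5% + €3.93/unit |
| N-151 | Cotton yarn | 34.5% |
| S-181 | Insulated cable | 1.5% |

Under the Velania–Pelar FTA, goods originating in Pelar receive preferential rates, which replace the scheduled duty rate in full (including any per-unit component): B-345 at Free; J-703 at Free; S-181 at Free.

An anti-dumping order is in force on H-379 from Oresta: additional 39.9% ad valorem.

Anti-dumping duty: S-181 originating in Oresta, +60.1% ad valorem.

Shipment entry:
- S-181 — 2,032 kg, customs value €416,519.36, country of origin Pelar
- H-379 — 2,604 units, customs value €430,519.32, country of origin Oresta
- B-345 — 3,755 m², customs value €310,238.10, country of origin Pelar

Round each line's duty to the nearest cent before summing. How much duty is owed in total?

Line 1 (S-181, Pelar, 2,032 kg, €416,519.36):
Base rate for S-181 is 1.5%.
Origin Pelar qualifies under the Velania–Pelar agreement and S-181 is covered: preferential rate Free applies instead.
The additional-duty order on S-181 targets Oresta, not Pelar; it does not apply.
Duty = €416,519.36 × 0% = €0.00.
Line 2 (H-379, Oresta, 2,604 units, €430,519.32):
Base rate for H-379 is 19.5% + €1.04/unit.
Additional duty on H-379 from Oresta: +39.9%. Applied ad valorem rate: 19.5% + 39.9% = 59.4%.
Duty = €430,519.32 × 59.4% + 2,604 × €1.04 = €258,436.64.
Line 3 (B-345, Pelar, 3,755 m², €310,238.10):
Base rate for B-345 is 7.5%.
Origin Pelar qualifies under the Velania–Pelar agreement and B-345 is covered: preferential rate Free applies instead.
Duty = €310,238.10 × 0% = €0.00.
Total = €0.00 + €258,436.64 + €0.00 = €258,436.64.

€258,436.64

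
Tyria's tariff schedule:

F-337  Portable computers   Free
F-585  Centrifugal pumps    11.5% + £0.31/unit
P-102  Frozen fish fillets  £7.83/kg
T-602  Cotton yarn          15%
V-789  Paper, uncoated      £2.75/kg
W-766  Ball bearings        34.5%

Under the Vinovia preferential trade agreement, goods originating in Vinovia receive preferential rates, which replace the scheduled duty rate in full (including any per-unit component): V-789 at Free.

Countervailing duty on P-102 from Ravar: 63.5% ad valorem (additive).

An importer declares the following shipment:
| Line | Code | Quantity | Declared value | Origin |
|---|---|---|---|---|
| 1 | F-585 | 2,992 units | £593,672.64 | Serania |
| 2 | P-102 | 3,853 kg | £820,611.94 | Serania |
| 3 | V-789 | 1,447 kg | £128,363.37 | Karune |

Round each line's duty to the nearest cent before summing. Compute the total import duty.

£103,348.11

Line 1 (F-585, Serania, 2,992 units, £593,672.64):
Base rate for F-585 is 11.5% + £0.31/unit.
Duty = £593,672.64 × 11.5% + 2,992 × £0.31 = £69,199.87.
Line 2 (P-102, Serania, 3,853 kg, £820,611.94):
Base rate for P-102 is £7.83/kg.
The additional-duty order on P-102 targets Ravar, not Serania; it does not apply.
Duty = 3,853 × £7.83 = £30,168.99.
Line 3 (V-789, Karune, 1,447 kg, £128,363.37):
Base rate for V-789 is £2.75/kg.
V-789 has an FTA preferential rate, but origin Karune is not Vinovia; base rate stands.
Duty = 1,447 × £2.75 = £3,979.25.
Total = £69,199.87 + £30,168.99 + £3,979.25 = £103,348.11.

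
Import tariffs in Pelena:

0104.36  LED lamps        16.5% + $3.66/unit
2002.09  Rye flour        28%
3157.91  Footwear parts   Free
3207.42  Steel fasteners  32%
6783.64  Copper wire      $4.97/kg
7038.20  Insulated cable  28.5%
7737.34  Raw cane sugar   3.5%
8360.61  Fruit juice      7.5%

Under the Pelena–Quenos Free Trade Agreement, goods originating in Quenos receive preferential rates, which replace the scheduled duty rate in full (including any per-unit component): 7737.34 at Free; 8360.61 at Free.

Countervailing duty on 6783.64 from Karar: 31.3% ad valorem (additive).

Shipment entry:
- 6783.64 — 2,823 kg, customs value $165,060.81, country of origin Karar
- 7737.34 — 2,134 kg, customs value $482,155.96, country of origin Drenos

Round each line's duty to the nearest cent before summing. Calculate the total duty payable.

$82,569.80

Line 1 (6783.64, Karar, 2,823 kg, $165,060.81):
Base rate for 6783.64 is $4.97/kg.
Additional duty on 6783.64 from Karar: +31.3% ad valorem. Applied ad valorem rate = 31.3%.
Duty = $165,060.81 × 31.3% + 2,823 × $4.97 = $65,694.34.
Line 2 (7737.34, Drenos, 2,134 kg, $482,155.96):
Base rate for 7737.34 is 3.5%.
7737.34 has an FTA preferential rate, but origin Drenos is not Quenos; base rate stands.
Duty = $482,155.96 × 3.5% = $16,875.46.
Total = $65,694.34 + $16,875.46 = $82,569.80.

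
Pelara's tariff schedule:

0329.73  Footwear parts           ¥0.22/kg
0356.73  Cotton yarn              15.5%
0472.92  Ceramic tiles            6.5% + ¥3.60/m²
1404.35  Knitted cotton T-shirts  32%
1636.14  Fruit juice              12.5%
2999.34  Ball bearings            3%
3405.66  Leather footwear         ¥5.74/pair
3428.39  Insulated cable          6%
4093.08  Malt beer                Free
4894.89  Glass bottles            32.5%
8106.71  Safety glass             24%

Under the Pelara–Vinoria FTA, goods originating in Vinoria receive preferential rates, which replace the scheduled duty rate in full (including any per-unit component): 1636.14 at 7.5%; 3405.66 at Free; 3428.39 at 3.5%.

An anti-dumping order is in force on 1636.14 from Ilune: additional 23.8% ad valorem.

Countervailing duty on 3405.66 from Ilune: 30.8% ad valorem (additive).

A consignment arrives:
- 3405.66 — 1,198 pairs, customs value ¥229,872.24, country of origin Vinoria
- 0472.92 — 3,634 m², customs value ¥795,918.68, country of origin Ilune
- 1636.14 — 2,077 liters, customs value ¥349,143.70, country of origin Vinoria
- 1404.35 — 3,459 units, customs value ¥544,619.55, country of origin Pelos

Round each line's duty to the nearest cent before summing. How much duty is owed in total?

Line 1 (3405.66, Vinoria, 1,198 pairs, ¥229,872.24):
Base rate for 3405.66 is ¥5.74/pair.
Origin Vinoria qualifies under the Pelara–Vinoria agreement and 3405.66 is covered: preferential rate Free applies instead.
The additional-duty order on 3405.66 targets Ilune, not Vinoria; it does not apply.
Duty = ¥229,872.24 × 0% = ¥0.00.
Line 2 (0472.92, Ilune, 3,634 m², ¥795,918.68):
Base rate for 0472.92 is 6.5% + ¥3.60/m².
Duty = ¥795,918.68 × 6.5% + 3,634 × ¥3.60 = ¥64,817.11.
Line 3 (1636.14, Vinoria, 2,077 liters, ¥349,143.70):
Base rate for 1636.14 is 12.5%.
Origin Vinoria qualifies under the Pelara–Vinoria agreement and 1636.14 is covered: preferential rate 7.5% applies instead.
The additional-duty order on 1636.14 targets Ilune, not Vinoria; it does not apply.
Duty = ¥349,143.70 × 7.5% = ¥26,185.78.
Line 4 (1404.35, Pelos, 3,459 units, ¥544,619.55):
Base rate for 1404.35 is 32%.
Duty = ¥544,619.55 × 32% = ¥174,278.26.
Total = ¥0.00 + ¥64,817.11 + ¥26,185.78 + ¥174,278.26 = ¥265,281.15.

¥265,281.15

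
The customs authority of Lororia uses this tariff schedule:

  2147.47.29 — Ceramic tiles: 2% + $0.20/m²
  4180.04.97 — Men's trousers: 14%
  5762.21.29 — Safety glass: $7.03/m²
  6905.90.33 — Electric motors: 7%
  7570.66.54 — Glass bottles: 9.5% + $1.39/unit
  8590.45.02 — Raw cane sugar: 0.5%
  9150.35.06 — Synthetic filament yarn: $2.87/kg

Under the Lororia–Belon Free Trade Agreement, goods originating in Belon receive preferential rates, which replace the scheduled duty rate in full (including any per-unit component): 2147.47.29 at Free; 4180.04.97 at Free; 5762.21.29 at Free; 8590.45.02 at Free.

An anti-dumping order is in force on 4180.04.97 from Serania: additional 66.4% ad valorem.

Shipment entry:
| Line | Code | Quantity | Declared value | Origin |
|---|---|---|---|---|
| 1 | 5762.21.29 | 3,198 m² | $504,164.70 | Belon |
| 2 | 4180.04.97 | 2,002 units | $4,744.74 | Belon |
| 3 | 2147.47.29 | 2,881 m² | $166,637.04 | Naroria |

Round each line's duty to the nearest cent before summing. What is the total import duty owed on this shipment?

Line 1 (5762.21.29, Belon, 3,198 m², $504,164.70):
Base rate for 5762.21.29 is $7.03/m².
Origin Belon qualifies under the Lororia–Belon agreement and 5762.21.29 is covered: preferential rate Free applies instead.
Duty = $504,164.70 × 0% = $0.00.
Line 2 (4180.04.97, Belon, 2,002 units, $4,744.74):
Base rate for 4180.04.97 is 14%.
Origin Belon qualifies under the Lororia–Belon agreement and 4180.04.97 is covered: preferential rate Free applies instead.
The additional-duty order on 4180.04.97 targets Serania, not Belon; it does not apply.
Duty = $4,744.74 × 0% = $0.00.
Line 3 (2147.47.29, Naroria, 2,881 m², $166,637.04):
Base rate for 2147.47.29 is 2% + $0.20/m².
2147.47.29 has an FTA preferential rate, but origin Naroria is not Belon; base rate stands.
Duty = $166,637.04 × 2% + 2,881 × $0.20 = $3,908.94.
Total = $0.00 + $0.00 + $3,908.94 = $3,908.94.

$3,908.94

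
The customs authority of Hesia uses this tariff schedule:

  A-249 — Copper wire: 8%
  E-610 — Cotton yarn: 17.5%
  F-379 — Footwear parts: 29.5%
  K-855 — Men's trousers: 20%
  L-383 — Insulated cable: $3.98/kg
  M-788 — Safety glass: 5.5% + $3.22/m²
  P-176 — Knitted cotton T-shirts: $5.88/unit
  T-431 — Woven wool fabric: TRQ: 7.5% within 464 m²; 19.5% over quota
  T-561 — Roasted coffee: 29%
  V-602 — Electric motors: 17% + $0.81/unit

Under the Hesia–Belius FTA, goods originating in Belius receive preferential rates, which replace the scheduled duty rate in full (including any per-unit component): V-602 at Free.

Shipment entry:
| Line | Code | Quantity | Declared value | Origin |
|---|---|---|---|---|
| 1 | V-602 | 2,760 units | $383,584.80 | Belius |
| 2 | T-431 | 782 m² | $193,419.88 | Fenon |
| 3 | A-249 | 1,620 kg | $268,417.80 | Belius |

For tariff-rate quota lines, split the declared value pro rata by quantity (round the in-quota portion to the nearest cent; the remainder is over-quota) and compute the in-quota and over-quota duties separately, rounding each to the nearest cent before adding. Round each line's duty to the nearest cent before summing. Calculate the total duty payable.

Line 1 (V-602, Belius, 2,760 units, $383,584.80):
Base rate for V-602 is 17% + $0.81/unit.
Origin Belius qualifies under the Hesia–Belius agreement and V-602 is covered: preferential rate Free applies instead.
Duty = $383,584.80 × 0% = $0.00.
Line 2 (T-431, Fenon, 782 m², $193,419.88):
Code T-431 is under a tariff-rate quota (threshold 464 m²). In-quota: 464 m² at 7.5%; over-quota: 318 m² at 19.5%.
Pro-rata value split: in-quota = $193,419.88 × 464/782 = $114,765.76; over-quota = $193,419.88 − $114,765.76 = $78,654.12.
In-quota duty = $114,765.76 × 7.5% = $8,607.43. Over-quota duty = $78,654.12 × 19.5% = $15,337.55.
Line duty = $8,607.43 + $15,337.55 = $23,944.98.
Line 3 (A-249, Belius, 1,620 kg, $268,417.80):
Base rate for A-249 is 8%.
Origin Belius is the FTA partner but A-249 is not on the preference list; base rate stands.
Duty = $268,417.80 × 8% = $21,473.42.
Total = $0.00 + $23,944.98 + $21,473.42 = $45,418.40.

$45,418.40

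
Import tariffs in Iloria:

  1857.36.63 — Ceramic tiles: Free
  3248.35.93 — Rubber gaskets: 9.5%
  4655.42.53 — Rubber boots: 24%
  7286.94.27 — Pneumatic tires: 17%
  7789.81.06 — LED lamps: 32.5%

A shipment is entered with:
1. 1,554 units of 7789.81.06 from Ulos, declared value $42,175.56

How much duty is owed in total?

Line 1 (7789.81.06, Ulos, 1,554 units, $42,175.56):
Base rate for 7789.81.06 is 32.5%.
Duty = $42,175.56 × 32.5% = $13,707.06.

$13,707.06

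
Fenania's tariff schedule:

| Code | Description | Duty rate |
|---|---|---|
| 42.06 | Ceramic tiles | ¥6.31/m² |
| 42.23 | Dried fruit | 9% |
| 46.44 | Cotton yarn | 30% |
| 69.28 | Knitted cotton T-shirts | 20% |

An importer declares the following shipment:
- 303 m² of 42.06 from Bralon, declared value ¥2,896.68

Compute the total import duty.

Line 1 (42.06, Bralon, 303 m², ¥2,896.68):
Base rate for 42.06 is ¥6.31/m².
Duty = 303 × ¥6.31 = ¥1,911.93.

¥1,911.93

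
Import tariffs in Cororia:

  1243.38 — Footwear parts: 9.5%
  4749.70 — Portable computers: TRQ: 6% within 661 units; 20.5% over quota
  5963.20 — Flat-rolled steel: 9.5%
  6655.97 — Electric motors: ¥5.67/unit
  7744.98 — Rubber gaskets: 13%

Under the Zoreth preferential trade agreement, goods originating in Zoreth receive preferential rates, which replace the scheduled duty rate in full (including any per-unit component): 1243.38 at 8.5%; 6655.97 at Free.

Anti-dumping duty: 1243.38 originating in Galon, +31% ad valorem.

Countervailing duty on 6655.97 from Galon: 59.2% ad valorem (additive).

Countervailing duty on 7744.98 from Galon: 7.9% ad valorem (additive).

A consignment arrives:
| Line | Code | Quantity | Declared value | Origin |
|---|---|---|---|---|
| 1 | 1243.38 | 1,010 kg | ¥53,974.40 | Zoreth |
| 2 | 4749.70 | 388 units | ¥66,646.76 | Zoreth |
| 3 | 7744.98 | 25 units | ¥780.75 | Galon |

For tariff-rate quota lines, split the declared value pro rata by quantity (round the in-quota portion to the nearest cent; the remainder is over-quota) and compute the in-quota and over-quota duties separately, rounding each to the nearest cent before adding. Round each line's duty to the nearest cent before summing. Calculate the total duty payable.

Line 1 (1243.38, Zoreth, 1,010 kg, ¥53,974.40):
Base rate for 1243.38 is 9.5%.
Origin Zoreth qualifies under the Cororia–Zoreth agreement and 1243.38 is covered: preferential rate 8.5% applies instead.
The additional-duty order on 1243.38 targets Galon, not Zoreth; it does not apply.
Duty = ¥53,974.40 × 8.5% = ¥4,587.82.
Line 2 (4749.70, Zoreth, 388 units, ¥66,646.76):
Code 4749.70 is under a tariff-rate quota (threshold 661 units). Quantity 388 units is within the quota, so the in-quota rate 6% applies to the full value.
Duty = ¥66,646.76 × 6% = ¥3,998.81.
Line 3 (7744.98, Galon, 25 units, ¥780.75):
Base rate for 7744.98 is 13%.
Additional duty on 7744.98 from Galon: +7.9%. Applied ad valorem rate: 13% + 7.9% = 20.9%.
Duty = ¥780.75 × 20.9% = ¥163.18.
Total = ¥4,587.82 + ¥3,998.81 + ¥163.18 = ¥8,749.81.

¥8,749.81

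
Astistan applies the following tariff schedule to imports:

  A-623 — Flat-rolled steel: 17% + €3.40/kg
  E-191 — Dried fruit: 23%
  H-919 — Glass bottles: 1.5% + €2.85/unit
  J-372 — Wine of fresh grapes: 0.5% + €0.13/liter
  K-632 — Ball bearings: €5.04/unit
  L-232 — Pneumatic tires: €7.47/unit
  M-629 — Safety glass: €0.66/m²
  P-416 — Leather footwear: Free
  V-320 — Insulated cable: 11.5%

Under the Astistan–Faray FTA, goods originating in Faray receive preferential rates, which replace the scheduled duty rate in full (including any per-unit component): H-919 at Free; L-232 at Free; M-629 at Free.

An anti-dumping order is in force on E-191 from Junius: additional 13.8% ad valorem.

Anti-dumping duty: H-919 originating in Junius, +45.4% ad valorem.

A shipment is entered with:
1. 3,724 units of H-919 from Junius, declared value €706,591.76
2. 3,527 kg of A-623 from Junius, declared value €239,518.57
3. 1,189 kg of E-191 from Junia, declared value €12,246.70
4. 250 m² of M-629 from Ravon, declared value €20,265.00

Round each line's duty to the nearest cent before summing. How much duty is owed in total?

Line 1 (H-919, Junius, 3,724 units, €706,591.76):
Base rate for H-919 is 1.5% + €2.85/unit.
H-919 has an FTA preferential rate, but origin Junius is not Faray; base rate stands.
Additional duty on H-919 from Junius: +45.4%. Applied ad valorem rate: 1.5% + 45.4% = 46.9%.
Duty = €706,591.76 × 46.9% + 3,724 × €2.85 = €342,004.94.
Line 2 (A-623, Junius, 3,527 kg, €239,518.57):
Base rate for A-623 is 17% + €3.40/kg.
Duty = €239,518.57 × 17% + 3,527 × €3.40 = €52,709.96.
Line 3 (E-191, Junia, 1,189 kg, €12,246.70):
Base rate for E-191 is 23%.
The additional-duty order on E-191 targets Junius, not Junia; it does not apply.
Duty = €12,246.70 × 23% = €2,816.74.
Line 4 (M-629, Ravon, 250 m², €20,265.00):
Base rate for M-629 is €0.66/m².
M-629 has an FTA preferential rate, but origin Ravon is not Faray; base rate stands.
Duty = 250 × €0.66 = €165.00.
Total = €342,004.94 + €52,709.96 + €2,816.74 + €165.00 = €397,696.64.

€397,696.64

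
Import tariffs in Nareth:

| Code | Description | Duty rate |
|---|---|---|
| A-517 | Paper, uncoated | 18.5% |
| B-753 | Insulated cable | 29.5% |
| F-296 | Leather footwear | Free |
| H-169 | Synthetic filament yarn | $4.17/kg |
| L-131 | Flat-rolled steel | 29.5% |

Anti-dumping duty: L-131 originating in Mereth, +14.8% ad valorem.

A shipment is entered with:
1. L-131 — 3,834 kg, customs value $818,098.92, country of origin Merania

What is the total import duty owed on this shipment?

$241,339.18

Line 1 (L-131, Merania, 3,834 kg, $818,098.92):
Base rate for L-131 is 29.5%.
The additional-duty order on L-131 targets Mereth, not Merania; it does not apply.
Duty = $818,098.92 × 29.5% = $241,339.18.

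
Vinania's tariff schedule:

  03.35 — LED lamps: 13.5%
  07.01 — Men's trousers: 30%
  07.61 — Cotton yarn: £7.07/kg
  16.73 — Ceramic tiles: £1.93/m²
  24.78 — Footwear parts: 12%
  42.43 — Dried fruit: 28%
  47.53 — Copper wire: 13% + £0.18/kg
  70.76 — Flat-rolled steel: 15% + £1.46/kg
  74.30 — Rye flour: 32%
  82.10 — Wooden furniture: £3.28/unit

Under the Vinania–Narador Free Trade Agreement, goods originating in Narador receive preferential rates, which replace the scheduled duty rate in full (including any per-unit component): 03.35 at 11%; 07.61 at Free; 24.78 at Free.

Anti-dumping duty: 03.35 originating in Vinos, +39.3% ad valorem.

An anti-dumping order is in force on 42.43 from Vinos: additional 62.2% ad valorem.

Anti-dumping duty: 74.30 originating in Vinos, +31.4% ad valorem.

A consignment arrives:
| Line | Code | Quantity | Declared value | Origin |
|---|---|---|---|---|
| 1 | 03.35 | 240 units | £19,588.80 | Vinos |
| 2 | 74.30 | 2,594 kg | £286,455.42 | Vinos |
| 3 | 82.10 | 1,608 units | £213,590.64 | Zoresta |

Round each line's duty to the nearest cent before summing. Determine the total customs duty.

Line 1 (03.35, Vinos, 240 units, £19,588.80):
Base rate for 03.35 is 13.5%.
03.35 has an FTA preferential rate, but origin Vinos is not Narador; base rate stands.
Additional duty on 03.35 from Vinos: +39.3%. Applied ad valorem rate: 13.5% + 39.3% = 52.8%.
Duty = £19,588.80 × 52.8% = £10,342.89.
Line 2 (74.30, Vinos, 2,594 kg, £286,455.42):
Base rate for 74.30 is 32%.
Additional duty on 74.30 from Vinos: +31.4%. Applied ad valorem rate: 32% + 31.4% = 63.4%.
Duty = £286,455.42 × 63.4% = £181,612.74.
Line 3 (82.10, Zoresta, 1,608 units, £213,590.64):
Base rate for 82.10 is £3.28/unit.
Duty = 1,608 × £3.28 = £5,274.24.
Total = £10,342.89 + £181,612.74 + £5,274.24 = £197,229.87.

£197,229.87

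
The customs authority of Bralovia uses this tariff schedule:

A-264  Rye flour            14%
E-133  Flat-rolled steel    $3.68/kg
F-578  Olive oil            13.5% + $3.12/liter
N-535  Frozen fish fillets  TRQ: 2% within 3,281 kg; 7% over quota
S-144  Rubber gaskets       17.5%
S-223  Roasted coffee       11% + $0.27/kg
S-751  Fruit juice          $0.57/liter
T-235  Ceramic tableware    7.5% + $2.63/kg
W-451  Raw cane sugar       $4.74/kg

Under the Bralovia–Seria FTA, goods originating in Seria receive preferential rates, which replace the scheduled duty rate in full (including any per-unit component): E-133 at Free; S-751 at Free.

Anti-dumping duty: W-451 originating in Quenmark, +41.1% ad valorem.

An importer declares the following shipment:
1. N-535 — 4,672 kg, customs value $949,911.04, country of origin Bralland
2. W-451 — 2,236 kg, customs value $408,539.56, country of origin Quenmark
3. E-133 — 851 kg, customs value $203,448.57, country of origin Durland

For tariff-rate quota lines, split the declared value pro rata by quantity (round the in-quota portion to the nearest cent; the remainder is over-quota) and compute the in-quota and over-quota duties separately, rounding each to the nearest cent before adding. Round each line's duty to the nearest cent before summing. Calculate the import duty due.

Line 1 (N-535, Bralland, 4,672 kg, $949,911.04):
Code N-535 is under a tariff-rate quota (threshold 3,281 kg). In-quota: 3,281 kg at 2%; over-quota: 1,391 kg at 7%.
Pro-rata value split: in-quota = $949,911.04 × 3,281/4,672 = $667,092.92; over-quota = $949,911.04 − $667,092.92 = $282,818.12.
In-quota duty = $667,092.92 × 2% = $13,341.86. Over-quota duty = $282,818.12 × 7% = $19,797.27.
Line duty = $13,341.86 + $19,797.27 = $33,139.13.
Line 2 (W-451, Quenmark, 2,236 kg, $408,539.56):
Base rate for W-451 is $4.74/kg.
Additional duty on W-451 from Quenmark: +41.1% ad valorem. Applied ad valorem rate = 41.1%.
Duty = $408,539.56 × 41.1% + 2,236 × $4.74 = $178,508.40.
Line 3 (E-133, Durland, 851 kg, $203,448.57):
Base rate for E-133 is $3.68/kg.
E-133 has an FTA preferential rate, but origin Durland is not Seria; base rate stands.
Duty = 851 × $3.68 = $3,131.68.
Total = $33,139.13 + $178,508.40 + $3,131.68 = $214,779.21.

$214,779.21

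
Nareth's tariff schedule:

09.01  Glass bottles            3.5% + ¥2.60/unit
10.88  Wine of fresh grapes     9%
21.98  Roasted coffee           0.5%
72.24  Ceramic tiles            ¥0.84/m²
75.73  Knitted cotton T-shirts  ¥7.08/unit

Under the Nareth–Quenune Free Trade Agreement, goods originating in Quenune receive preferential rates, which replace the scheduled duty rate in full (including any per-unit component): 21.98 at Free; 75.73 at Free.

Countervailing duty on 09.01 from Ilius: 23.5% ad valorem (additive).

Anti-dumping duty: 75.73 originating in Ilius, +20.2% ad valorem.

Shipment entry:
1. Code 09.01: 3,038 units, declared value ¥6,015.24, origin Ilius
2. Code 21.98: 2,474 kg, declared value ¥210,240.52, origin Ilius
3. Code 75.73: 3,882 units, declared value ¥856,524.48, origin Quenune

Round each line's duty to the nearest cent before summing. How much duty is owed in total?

¥10,574.11

Line 1 (09.01, Ilius, 3,038 units, ¥6,015.24):
Base rate for 09.01 is 3.5% + ¥2.60/unit.
Additional duty on 09.01 from Ilius: +23.5%. Applied ad valorem rate: 3.5% + 23.5% = 27%.
Duty = ¥6,015.24 × 27% + 3,038 × ¥2.60 = ¥9,522.91.
Line 2 (21.98, Ilius, 2,474 kg, ¥210,240.52):
Base rate for 21.98 is 0.5%.
21.98 has an FTA preferential rate, but origin Ilius is not Quenune; base rate stands.
Duty = ¥210,240.52 × 0.5% = ¥1,051.20.
Line 3 (75.73, Quenune, 3,882 units, ¥856,524.48):
Base rate for 75.73 is ¥7.08/unit.
Origin Quenune qualifies under the Nareth–Quenune agreement and 75.73 is covered: preferential rate Free applies instead.
The additional-duty order on 75.73 targets Ilius, not Quenune; it does not apply.
Duty = ¥856,524.48 × 0% = ¥0.00.
Total = ¥9,522.91 + ¥1,051.20 + ¥0.00 = ¥10,574.11.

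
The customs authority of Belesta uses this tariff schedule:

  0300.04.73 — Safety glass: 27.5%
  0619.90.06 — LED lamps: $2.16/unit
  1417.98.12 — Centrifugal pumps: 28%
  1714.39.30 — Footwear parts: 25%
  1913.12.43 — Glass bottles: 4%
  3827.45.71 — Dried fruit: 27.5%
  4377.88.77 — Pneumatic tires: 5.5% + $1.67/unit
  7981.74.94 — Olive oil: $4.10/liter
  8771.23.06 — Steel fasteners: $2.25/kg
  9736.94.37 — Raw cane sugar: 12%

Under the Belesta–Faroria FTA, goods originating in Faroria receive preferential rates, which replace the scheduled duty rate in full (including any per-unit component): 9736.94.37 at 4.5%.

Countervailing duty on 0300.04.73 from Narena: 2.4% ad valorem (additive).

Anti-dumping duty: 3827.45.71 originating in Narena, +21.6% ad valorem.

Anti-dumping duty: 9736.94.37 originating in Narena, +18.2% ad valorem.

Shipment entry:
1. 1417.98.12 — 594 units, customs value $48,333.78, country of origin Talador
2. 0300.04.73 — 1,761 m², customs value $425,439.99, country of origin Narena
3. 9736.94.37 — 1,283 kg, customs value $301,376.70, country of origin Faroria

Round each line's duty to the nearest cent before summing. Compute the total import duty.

Line 1 (1417.98.12, Talador, 594 units, $48,333.78):
Base rate for 1417.98.12 is 28%.
Duty = $48,333.78 × 28% = $13,533.46.
Line 2 (0300.04.73, Narena, 1,761 m², $425,439.99):
Base rate for 0300.04.73 is 27.5%.
Additional duty on 0300.04.73 from Narena: +2.4%. Applied ad valorem rate: 27.5% + 2.4% = 29.9%.
Duty = $425,439.99 × 29.9% = $127,206.56.
Line 3 (9736.94.37, Faroria, 1,283 kg, $301,376.70):
Base rate for 9736.94.37 is 12%.
Origin Faroria qualifies under the Belesta–Faroria agreement and 9736.94.37 is covered: preferential rate 4.5% applies instead.
The additional-duty order on 9736.94.37 targets Narena, not Faroria; it does not apply.
Duty = $301,376.70 × 4.5% = $13,561.95.
Total = $13,533.46 + $127,206.56 + $13,561.95 = $154,301.97.

$154,301.97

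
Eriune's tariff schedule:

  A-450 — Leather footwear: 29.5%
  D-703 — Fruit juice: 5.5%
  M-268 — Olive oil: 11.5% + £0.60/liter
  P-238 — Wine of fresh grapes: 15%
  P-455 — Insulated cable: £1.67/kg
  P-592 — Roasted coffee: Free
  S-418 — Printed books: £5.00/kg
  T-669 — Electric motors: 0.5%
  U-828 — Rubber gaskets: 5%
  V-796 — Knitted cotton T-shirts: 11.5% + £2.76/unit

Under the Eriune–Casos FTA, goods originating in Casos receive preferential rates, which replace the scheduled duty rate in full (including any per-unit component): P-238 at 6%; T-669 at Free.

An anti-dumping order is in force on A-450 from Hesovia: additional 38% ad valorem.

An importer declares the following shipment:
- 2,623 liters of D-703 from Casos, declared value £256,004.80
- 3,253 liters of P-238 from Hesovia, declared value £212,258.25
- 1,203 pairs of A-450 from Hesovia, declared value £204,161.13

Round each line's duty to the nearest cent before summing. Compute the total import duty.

Line 1 (D-703, Casos, 2,623 liters, £256,004.80):
Base rate for D-703 is 5.5%.
Origin Casos is the FTA partner but D-703 is not on the preference list; base rate stands.
Duty = £256,004.80 × 5.5% = £14,080.26.
Line 2 (P-238, Hesovia, 3,253 liters, £212,258.25):
Base rate for P-238 is 15%.
P-238 has an FTA preferential rate, but origin Hesovia is not Casos; base rate stands.
Duty = £212,258.25 × 15% = £31,838.74.
Line 3 (A-450, Hesovia, 1,203 pairs, £204,161.13):
Base rate for A-450 is 29.5%.
Additional duty on A-450 from Hesovia: +38%. Applied ad valorem rate: 29.5% + 38% = 67.5%.
Duty = £204,161.13 × 67.5% = £137,808.76.
Total = £14,080.26 + £31,838.74 + £137,808.76 = £183,727.76.

£183,727.76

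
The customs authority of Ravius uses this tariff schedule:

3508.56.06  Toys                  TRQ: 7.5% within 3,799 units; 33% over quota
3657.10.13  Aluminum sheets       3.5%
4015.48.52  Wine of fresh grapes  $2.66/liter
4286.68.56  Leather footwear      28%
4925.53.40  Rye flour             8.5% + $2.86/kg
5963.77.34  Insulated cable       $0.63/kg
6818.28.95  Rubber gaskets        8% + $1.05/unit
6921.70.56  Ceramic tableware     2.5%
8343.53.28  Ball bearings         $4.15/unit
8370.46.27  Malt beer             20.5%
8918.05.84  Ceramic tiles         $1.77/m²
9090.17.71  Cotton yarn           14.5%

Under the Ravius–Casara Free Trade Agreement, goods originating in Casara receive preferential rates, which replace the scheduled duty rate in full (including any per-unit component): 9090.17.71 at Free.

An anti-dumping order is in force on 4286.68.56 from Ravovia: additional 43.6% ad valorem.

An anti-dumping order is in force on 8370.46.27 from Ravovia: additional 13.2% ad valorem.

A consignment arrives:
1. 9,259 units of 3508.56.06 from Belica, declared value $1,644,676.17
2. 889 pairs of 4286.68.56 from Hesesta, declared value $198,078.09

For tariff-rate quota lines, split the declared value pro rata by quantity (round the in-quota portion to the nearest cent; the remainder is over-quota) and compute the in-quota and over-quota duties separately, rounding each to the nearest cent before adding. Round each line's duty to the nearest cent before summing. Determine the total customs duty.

Line 1 (3508.56.06, Belica, 9,259 units, $1,644,676.17):
Code 3508.56.06 is under a tariff-rate quota (threshold 3,799 units). In-quota: 3,799 units at 7.5%; over-quota: 5,460 units at 33%.
Pro-rata value split: in-quota = $1,644,676.17 × 3,799/9,259 = $674,816.37; over-quota = $1,644,676.17 − $674,816.37 = $969,859.80.
In-quota duty = $674,816.37 × 7.5% = $50,611.23. Over-quota duty = $969,859.80 × 33% = $320,053.73.
Line duty = $50,611.23 + $320,053.73 = $370,664.96.
Line 2 (4286.68.56, Hesesta, 889 pairs, $198,078.09):
Base rate for 4286.68.56 is 28%.
The additional-duty order on 4286.68.56 targets Ravovia, not Hesesta; it does not apply.
Duty = $198,078.09 × 28% = $55,461.87.
Total = $370,664.96 + $55,461.87 = $426,126.83.

$426,126.83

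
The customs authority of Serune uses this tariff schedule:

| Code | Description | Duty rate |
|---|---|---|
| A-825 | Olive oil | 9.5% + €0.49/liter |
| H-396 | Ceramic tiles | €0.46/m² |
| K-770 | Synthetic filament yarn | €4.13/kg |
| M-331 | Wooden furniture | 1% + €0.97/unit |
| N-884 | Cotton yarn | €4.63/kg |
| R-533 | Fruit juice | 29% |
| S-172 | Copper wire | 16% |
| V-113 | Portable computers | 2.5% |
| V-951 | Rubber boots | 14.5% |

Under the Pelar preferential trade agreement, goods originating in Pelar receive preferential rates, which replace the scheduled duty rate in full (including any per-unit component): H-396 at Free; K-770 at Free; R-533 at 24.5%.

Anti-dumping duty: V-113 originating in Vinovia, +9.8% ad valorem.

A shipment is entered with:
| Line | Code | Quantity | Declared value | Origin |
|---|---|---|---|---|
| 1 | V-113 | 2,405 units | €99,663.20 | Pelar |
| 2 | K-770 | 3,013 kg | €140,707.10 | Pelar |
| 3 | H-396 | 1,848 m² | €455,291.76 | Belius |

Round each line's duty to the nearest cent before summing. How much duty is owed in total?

Line 1 (V-113, Pelar, 2,405 units, €99,663.20):
Base rate for V-113 is 2.5%.
Origin Pelar is the FTA partner but V-113 is not on the preference list; base rate stands.
The additional-duty order on V-113 targets Vinovia, not Pelar; it does not apply.
Duty = €99,663.20 × 2.5% = €2,491.58.
Line 2 (K-770, Pelar, 3,013 kg, €140,707.10):
Base rate for K-770 is €4.13/kg.
Origin Pelar qualifies under the Serune–Pelar agreement and K-770 is covered: preferential rate Free applies instead.
Duty = €140,707.10 × 0% = €0.00.
Line 3 (H-396, Belius, 1,848 m², €455,291.76):
Base rate for H-396 is €0.46/m².
H-396 has an FTA preferential rate, but origin Belius is not Pelar; base rate stands.
Duty = 1,848 × €0.46 = €850.08.
Total = €2,491.58 + €0.00 + €850.08 = €3,341.66.

€3,341.66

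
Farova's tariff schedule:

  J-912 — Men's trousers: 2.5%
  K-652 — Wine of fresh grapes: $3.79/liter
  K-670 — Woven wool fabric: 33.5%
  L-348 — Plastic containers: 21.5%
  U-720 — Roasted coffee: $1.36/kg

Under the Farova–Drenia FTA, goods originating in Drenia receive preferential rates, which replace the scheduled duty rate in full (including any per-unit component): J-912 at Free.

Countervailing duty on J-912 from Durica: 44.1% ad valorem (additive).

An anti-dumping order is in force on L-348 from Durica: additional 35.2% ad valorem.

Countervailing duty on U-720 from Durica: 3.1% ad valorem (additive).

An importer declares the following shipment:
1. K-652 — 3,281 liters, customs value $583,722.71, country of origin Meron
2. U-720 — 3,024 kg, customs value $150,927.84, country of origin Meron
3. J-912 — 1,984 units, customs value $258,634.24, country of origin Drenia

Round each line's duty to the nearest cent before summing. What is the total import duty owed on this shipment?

$16,547.63

Line 1 (K-652, Meron, 3,281 liters, $583,722.71):
Base rate for K-652 is $3.79/liter.
Duty = 3,281 × $3.79 = $12,434.99.
Line 2 (U-720, Meron, 3,024 kg, $150,927.84):
Base rate for U-720 is $1.36/kg.
The additional-duty order on U-720 targets Durica, not Meron; it does not apply.
Duty = 3,024 × $1.36 = $4,112.64.
Line 3 (J-912, Drenia, 1,984 units, $258,634.24):
Base rate for J-912 is 2.5%.
Origin Drenia qualifies under the Farova–Drenia agreement and J-912 is covered: preferential rate Free applies instead.
The additional-duty order on J-912 targets Durica, not Drenia; it does not apply.
Duty = $258,634.24 × 0% = $0.00.
Total = $12,434.99 + $4,112.64 + $0.00 = $16,547.63.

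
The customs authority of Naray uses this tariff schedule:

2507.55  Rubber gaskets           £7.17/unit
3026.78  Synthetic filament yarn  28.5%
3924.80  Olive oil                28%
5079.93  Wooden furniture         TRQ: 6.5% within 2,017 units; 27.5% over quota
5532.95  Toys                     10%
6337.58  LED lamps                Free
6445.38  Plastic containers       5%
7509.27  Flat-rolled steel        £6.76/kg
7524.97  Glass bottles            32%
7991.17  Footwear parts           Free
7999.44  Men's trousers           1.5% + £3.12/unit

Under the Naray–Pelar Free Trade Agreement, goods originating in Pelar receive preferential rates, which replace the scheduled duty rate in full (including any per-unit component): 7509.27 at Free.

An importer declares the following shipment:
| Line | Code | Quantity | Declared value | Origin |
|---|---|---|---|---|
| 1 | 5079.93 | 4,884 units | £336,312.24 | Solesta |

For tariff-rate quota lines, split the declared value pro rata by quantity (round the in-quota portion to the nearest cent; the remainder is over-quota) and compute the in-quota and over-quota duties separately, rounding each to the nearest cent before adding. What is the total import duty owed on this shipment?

Line 1 (5079.93, Solesta, 4,884 units, £336,312.24):
Code 5079.93 is under a tariff-rate quota (threshold 2,017 units). In-quota: 2,017 units at 6.5%; over-quota: 2,867 units at 27.5%.
Pro-rata value split: in-quota = £336,312.24 × 2,017/4,884 = £138,890.62; over-quota = £336,312.24 − £138,890.62 = £197,421.62.
In-quota duty = £138,890.62 × 6.5% = £9,027.89. Over-quota duty = £197,421.62 × 27.5% = £54,290.95.
Line duty = £9,027.89 + £54,290.95 = £63,318.84.

£63,318.84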